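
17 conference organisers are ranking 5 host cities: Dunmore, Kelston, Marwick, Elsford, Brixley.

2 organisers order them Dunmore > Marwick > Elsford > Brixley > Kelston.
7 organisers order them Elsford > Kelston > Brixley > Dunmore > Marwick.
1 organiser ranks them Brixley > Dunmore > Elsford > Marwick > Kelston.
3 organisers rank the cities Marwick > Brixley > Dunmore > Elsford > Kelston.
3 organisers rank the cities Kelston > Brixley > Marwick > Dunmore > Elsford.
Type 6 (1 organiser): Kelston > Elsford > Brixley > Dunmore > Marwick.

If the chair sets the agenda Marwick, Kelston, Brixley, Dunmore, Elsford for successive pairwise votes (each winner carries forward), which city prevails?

Elsford

Round 1: Marwick vs Kelston — 6–11, Kelston advances.
Round 2: Kelston vs Brixley — 11–6, Kelston advances.
Round 3: Kelston vs Dunmore — 11–6, Kelston advances.
Round 4: Kelston vs Elsford — 4–13, Elsford advances.
The agenda winner is Elsford.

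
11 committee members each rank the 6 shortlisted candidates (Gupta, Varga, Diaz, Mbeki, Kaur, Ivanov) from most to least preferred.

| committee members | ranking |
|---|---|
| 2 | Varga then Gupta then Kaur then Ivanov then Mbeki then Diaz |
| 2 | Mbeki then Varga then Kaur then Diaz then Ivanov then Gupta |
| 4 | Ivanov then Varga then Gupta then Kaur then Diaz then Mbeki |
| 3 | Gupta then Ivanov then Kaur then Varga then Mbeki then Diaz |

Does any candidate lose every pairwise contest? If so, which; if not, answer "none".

Pairwise majorities:
Gupta vs Varga: Gupta is ranked higher on 3 ballots, Varga on 8. Varga wins 8–3.
Gupta vs Diaz: Gupta wins 9–2.
Gupta vs Mbeki: 2+4+3 = 9 for Gupta, 2 for Mbeki — Gupta by 9–2.
Gupta vs Kaur: 2+4+3 = 9 for Gupta, 2 for Kaur — Gupta by 9–2.
Gupta vs Ivanov: Ivanov wins 6–5.
Varga vs Diaz: 11 to 0, Varga.
Varga–Mbeki: Varga 9–2.
Varga vs Kaur: Varga wins 8–3.
Varga vs Ivanov: Varga preferred on 2+2 = 4 ballots; Ivanov wins 7–4.
Diaz vs Mbeki: Diaz preferred on 4 ballots; Mbeki wins 7–4.
Diaz–Kaur: Kaur 11–0.
Diaz vs Ivanov: Ivanov wins 9–2.
Mbeki vs Kaur: 2 for Mbeki, 9 for Kaur — Kaur by 9–2.
Mbeki vs Ivanov: 2 to 9, Ivanov.
Kaur vs Ivanov: 2+2 = 4 for Kaur, 7 for Ivanov — Ivanov by 7–4.
Diaz is beaten in every head-to-head and is the Condorcet loser.

Diaz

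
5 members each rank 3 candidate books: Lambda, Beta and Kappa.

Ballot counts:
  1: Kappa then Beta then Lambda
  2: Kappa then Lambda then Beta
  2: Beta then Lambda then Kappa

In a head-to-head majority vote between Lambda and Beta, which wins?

Ballots ranking Lambda above Beta: 2.
Ballots ranking Beta above Lambda: 5 − 2 = 3.
Beta wins the head-to-head 3–2.

Beta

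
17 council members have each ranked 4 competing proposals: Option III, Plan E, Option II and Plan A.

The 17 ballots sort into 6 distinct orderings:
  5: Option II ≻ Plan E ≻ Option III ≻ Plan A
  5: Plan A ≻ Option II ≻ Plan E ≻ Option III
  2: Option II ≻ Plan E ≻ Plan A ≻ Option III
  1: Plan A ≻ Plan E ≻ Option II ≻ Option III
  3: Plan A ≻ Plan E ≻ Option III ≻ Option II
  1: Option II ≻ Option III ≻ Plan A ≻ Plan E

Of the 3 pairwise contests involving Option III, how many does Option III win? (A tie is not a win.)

0

Option III against each rival (17 council members):
Option III vs Plan E: 1 for Option III, 16 for Plan E — Plan E by 16–1.
Option III vs Option II: 3 to 14, Option II.
Option III–Plan A: Plan A 11–6.
Option III beats no one; loses to Plan E, Option II, Plan A — 0 pairwise wins.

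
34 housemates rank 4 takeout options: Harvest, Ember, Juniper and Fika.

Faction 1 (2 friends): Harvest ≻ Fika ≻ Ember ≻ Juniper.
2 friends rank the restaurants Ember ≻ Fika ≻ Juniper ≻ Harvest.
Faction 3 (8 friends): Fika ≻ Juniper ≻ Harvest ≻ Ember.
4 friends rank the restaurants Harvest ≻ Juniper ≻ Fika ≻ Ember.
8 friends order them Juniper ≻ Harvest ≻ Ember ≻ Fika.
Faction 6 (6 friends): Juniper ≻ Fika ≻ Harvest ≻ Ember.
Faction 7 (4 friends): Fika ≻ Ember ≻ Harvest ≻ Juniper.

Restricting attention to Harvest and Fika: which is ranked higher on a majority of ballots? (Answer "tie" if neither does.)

Fika

Ballots ranking Harvest above Fika: 2 + 4 + 8 = 14.
Ballots ranking Fika above Harvest: 34 − 14 = 20.
Fika wins the head-to-head 20–14.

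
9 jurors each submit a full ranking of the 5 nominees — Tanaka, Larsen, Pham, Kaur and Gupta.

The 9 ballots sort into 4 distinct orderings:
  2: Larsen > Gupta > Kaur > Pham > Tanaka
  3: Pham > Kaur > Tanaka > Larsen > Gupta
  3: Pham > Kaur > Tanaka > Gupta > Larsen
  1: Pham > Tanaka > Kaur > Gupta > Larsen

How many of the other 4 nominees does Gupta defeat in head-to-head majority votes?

0

Gupta against each rival (9 jurors):
Gupta vs Tanaka: Gupta preferred on 2 ballots; Tanaka wins 7–2.
Gupta vs Larsen: Gupta is ranked higher on 3+1 = 4 ballots, Larsen on 5. Larsen wins 5–4.
Gupta vs Pham: Pham, 7–2.
Gupta–Kaur: Kaur 7–2.
Gupta beats no one; loses to Tanaka, Larsen, Pham, Kaur — 0 pairwise wins.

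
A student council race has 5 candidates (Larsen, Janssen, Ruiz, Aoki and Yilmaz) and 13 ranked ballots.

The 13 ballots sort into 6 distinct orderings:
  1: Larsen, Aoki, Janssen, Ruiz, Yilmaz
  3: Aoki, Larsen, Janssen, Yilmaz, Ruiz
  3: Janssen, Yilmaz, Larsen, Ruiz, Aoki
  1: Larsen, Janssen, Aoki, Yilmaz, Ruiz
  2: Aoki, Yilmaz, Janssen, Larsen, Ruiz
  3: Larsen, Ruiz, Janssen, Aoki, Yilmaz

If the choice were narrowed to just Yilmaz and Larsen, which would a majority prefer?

Ballots ranking Yilmaz above Larsen: 3 + 2 = 5.
Ballots ranking Larsen above Yilmaz: 13 − 5 = 8.
Larsen wins the head-to-head 8–5.

Larsen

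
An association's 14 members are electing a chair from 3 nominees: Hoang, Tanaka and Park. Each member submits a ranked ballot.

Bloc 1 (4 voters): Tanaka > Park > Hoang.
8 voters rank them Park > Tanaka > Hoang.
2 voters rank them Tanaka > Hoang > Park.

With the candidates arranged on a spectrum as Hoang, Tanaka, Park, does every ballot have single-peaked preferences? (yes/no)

yes

Axis positions: Hoang=1, Tanaka=2, Park=3.
Bloc 1 (peak Tanaka at position 2): ranking walks positions 2-3-1, expanding outward from the peak — single-peaked.
Bloc 2 (peak Park at position 3): ranking walks positions 3-2-1, expanding outward from the peak — single-peaked.
Bloc 3 (peak Tanaka at position 2): ranking walks positions 2-1-3, expanding outward from the peak — single-peaked.
Every ranking is single-peaked on this axis.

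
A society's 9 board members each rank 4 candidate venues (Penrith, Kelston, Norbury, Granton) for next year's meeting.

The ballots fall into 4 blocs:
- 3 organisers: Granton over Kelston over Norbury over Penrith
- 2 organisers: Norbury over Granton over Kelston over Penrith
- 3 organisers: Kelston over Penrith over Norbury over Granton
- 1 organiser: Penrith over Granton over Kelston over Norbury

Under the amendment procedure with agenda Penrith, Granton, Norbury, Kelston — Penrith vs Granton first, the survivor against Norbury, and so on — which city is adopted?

Round 1: Penrith vs Granton — 4–5, Granton advances.
Round 2: Granton vs Norbury — 4–5, Norbury advances.
Round 3: Norbury vs Kelston — 2–7, Kelston advances.
Kelston survives the agenda.

Kelston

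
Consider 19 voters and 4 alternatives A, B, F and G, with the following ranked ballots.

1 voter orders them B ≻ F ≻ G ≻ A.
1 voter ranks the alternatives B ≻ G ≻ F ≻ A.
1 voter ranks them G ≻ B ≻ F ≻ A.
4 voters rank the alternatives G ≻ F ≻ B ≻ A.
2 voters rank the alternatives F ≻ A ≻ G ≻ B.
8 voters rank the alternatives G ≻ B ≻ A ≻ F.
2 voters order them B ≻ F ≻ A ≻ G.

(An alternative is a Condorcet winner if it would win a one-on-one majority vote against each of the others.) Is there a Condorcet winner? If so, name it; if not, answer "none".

Check each pair by majority over 19 ballots:
A–B: B 17–2.
A vs F: A is ranked higher on 8 ballots, F on 11. F wins 11–8.
A vs G: G, 15–4.
B vs F: B, 13–6.
B vs G: 4 to 15, G.
F vs G: G, 14–5.
G beats each of A, B, F — G is the Condorcet winner.

G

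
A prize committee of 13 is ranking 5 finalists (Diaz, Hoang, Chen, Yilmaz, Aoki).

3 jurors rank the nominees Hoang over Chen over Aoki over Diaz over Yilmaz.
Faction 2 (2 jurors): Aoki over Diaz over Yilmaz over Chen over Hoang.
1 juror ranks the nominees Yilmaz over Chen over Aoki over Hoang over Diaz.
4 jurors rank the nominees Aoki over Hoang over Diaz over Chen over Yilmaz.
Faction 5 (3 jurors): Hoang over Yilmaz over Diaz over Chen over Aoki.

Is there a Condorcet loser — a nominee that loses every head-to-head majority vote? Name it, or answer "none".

Pairwise majorities:
Diaz vs Hoang: 2 to 11, Hoang.
Diaz vs Chen: Diaz, 9–4.
Diaz vs Yilmaz: Diaz, 9–4.
Diaz vs Aoki: 3 for Diaz, 10 for Aoki — Aoki by 10–3.
Hoang vs Chen: Hoang, 10–3.
Hoang vs Yilmaz: Hoang wins 10–3.
Hoang–Aoki: Aoki 7–6.
Chen vs Yilmaz: 3+4 = 7 for Chen, 6 for Yilmaz — Chen by 7–6.
Chen vs Aoki: Chen is ranked higher on 3+1+3 = 7 ballots, Aoki on 6. Chen wins 7–6.
Yilmaz vs Aoki: Aoki wins 9–4.
Yilmaz is beaten in every head-to-head and is the Condorcet loser.

Yilmaz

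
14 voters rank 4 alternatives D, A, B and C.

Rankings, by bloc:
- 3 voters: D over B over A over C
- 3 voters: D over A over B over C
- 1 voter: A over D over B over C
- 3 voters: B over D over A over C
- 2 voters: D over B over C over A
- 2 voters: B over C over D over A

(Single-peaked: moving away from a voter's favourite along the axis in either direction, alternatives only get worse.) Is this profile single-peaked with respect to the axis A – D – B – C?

Axis positions: A=1, D=2, B=3, C=4.
Bloc 1 (peak D at position 2): ranking walks positions 2-3-1-4, expanding outward from the peak — single-peaked.
Bloc 2 (peak D at position 2): ranking walks positions 2-1-3-4, expanding outward from the peak — single-peaked.
Bloc 3 (peak A at position 1): ranking walks positions 1-2-3-4, expanding outward from the peak — single-peaked.
Bloc 4 (peak B at position 3): ranking walks positions 3-2-1-4, expanding outward from the peak — single-peaked.
Bloc 5 (peak D at position 2): ranking walks positions 2-3-4-1, expanding outward from the peak — single-peaked.
Bloc 6 (peak B at position 3): ranking walks positions 3-4-2-1, expanding outward from the peak — single-peaked.
Every ranking is single-peaked on this axis.

yes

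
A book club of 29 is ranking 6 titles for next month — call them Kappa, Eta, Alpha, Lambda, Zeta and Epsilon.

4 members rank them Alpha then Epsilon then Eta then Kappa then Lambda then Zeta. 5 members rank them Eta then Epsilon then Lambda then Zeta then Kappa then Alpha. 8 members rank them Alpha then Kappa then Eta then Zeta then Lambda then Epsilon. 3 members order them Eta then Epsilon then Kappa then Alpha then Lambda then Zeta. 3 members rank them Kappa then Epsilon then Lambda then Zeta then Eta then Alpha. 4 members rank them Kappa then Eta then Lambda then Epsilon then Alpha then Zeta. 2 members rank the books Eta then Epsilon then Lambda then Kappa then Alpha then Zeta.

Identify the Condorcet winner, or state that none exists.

Check each pair by majority over 29 ballots:
Kappa–Eta: Kappa 15–14.
Kappa vs Alpha: Kappa wins 17–12.
Kappa vs Lambda: Kappa, 22–7.
Kappa–Zeta: Kappa 24–5.
Kappa vs Epsilon: Kappa is ranked higher on 8+3+4 = 15 ballots, Epsilon on 14. Kappa wins 15–14.
Eta vs Alpha: Eta preferred on 5+3+3+4+2 = 17 ballots; Eta wins 17–12.
Eta vs Lambda: Eta is ranked higher on 4+5+8+3+4+2 = 26 ballots, Lambda on 3. Eta wins 26–3.
Eta vs Zeta: 26 to 3, Eta.
Eta vs Epsilon: Eta wins 22–7.
Alpha vs Lambda: Alpha is ranked higher on 4+8+3 = 15 ballots, Lambda on 14. Alpha wins 15–14.
Alpha vs Zeta: 4+8+3+4+2 = 21 for Alpha, 8 for Zeta — Alpha by 21–8.
Alpha vs Epsilon: Alpha preferred on 4+8 = 12 ballots; Epsilon wins 17–12.
Lambda vs Zeta: 21 to 8, Lambda.
Lambda vs Epsilon: Epsilon, 17–12.
Zeta vs Epsilon: 8 for Zeta, 21 for Epsilon — Epsilon by 21–8.
Kappa defeats every rival head-to-head and is the Condorcet winner.

Kappa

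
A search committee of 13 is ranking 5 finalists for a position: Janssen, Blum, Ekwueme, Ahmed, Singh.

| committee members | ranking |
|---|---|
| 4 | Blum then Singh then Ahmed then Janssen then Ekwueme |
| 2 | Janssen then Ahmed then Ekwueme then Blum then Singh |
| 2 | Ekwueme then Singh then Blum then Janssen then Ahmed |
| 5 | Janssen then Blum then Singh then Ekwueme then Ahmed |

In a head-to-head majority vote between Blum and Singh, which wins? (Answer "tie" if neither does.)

Ballots ranking Blum above Singh: 4 + 2 + 5 = 11.
Ballots ranking Singh above Blum: 13 − 11 = 2.
Blum wins the head-to-head 11–2.

Blum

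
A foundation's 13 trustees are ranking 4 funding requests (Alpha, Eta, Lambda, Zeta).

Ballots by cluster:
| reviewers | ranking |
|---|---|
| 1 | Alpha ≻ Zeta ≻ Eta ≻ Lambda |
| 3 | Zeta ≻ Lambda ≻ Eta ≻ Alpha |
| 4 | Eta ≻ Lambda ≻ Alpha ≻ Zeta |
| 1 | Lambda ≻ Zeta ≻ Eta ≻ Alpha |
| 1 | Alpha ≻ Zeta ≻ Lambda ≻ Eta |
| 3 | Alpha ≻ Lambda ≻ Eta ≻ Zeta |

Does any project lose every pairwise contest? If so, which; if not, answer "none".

Head-to-head results (13 reviewers):
Alpha vs Eta: Eta wins 8–5.
Alpha vs Lambda: 1+1+3 = 5 for Alpha, 8 for Lambda — Lambda by 8–5.
Alpha vs Zeta: Alpha, 9–4.
Eta vs Lambda: Lambda wins 8–5.
Eta vs Zeta: Eta is ranked higher on 4+3 = 7 ballots, Zeta on 6. Eta wins 7–6.
Lambda vs Zeta: Lambda wins 8–5.
Only Zeta has no wins; Zeta is the Condorcet loser.

Zeta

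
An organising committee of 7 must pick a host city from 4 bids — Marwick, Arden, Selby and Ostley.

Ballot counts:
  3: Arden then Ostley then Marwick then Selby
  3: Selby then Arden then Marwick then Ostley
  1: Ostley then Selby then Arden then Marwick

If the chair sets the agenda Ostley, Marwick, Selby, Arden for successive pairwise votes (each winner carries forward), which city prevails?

Round 1: Ostley vs Marwick — 4–3, Ostley advances.
Round 2: Ostley vs Selby — 4–3, Ostley advances.
Round 3: Ostley vs Arden — 1–6, Arden advances.
The agenda winner is Arden.

Arden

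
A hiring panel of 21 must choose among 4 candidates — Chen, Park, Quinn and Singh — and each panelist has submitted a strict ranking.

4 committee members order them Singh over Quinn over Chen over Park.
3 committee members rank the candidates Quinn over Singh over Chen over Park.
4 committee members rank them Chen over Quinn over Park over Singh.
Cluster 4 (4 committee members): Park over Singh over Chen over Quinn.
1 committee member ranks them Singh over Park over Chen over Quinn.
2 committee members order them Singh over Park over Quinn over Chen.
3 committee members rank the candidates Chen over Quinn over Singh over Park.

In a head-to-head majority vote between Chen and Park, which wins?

Ballots ranking Chen above Park: 4 + 3 + 4 + 3 = 14.
Ballots ranking Park above Chen: 21 − 14 = 7.
Chen wins the head-to-head 14–7.

Chen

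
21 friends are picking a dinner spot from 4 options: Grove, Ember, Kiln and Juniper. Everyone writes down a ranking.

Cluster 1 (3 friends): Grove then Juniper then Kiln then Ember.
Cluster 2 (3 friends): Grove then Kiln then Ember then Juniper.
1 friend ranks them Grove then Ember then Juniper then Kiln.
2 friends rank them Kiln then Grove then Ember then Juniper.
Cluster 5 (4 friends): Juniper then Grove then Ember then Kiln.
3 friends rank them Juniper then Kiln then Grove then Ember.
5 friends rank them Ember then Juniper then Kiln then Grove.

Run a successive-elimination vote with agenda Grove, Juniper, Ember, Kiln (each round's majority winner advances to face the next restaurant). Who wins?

Round 1: Grove vs Juniper — 9–12, Juniper advances.
Round 2: Juniper vs Ember — 10–11, Ember advances.
Round 3: Ember vs Kiln — 10–11, Kiln advances.
Kiln survives the agenda.

Kiln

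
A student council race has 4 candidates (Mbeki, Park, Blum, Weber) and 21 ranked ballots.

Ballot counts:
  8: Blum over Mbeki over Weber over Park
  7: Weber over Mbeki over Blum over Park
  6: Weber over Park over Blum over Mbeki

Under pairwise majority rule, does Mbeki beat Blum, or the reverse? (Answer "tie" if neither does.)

Blum

Ballots ranking Mbeki above Blum: 7.
Ballots ranking Blum above Mbeki: 21 − 7 = 14.
Blum wins the head-to-head 14–7.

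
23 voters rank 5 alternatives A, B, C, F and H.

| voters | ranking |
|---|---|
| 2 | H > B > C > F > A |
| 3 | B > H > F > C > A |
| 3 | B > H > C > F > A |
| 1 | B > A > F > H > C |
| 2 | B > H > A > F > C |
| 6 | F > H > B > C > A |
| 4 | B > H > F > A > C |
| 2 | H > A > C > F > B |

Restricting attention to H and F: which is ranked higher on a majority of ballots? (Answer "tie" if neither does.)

Ballots ranking H above F: 2 + 3 + 3 + 2 + 4 + 2 = 16.
Ballots ranking F above H: 23 − 16 = 7.
H wins the head-to-head 16–7.

H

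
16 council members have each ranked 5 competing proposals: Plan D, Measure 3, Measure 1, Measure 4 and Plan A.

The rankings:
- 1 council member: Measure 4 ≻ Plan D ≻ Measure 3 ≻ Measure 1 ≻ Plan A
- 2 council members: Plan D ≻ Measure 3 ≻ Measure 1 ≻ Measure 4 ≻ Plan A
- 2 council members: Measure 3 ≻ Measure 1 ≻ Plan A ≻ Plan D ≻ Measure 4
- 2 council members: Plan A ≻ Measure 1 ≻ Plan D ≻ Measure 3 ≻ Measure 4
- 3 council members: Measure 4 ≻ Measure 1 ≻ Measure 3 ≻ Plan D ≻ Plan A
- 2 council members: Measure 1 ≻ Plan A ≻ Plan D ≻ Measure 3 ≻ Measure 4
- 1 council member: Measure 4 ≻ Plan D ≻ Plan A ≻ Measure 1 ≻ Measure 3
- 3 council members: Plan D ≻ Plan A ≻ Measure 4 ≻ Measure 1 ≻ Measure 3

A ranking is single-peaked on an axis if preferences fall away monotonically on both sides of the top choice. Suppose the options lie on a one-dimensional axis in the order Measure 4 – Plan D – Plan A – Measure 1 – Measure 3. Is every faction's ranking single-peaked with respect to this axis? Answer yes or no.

no

Axis positions: Measure 4=1, Plan D=2, Plan A=3, Measure 1=4, Measure 3=5.
Faction 1: ranking walks positions 1-2-5-4-3; Measure 3 is ranked above Plan A even though Plan A lies between Measure 3 and the peak Measure 4 on the axis — preferences dip and rise again. Not single-peaked.
Faction 2: ranking walks positions 2-5-4-1-3; Measure 3 is ranked above Plan A even though Plan A lies between Measure 3 and the peak Plan D on the axis — preferences dip and rise again. Not single-peaked.
Faction 3 (peak Measure 3 at position 5): ranking walks positions 5-4-3-2-1, expanding outward from the peak — single-peaked.
Faction 4 (peak Plan A at position 3): ranking walks positions 3-4-2-5-1, expanding outward from the peak — single-peaked.
Faction 5: ranking walks positions 1-4-5-2-3; Measure 1 is ranked above Plan D even though Plan D lies between Measure 1 and the peak Measure 4 on the axis — preferences dip and rise again. Not single-peaked.
Faction 6 (peak Measure 1 at position 4): ranking walks positions 4-3-2-5-1, expanding outward from the peak — single-peaked.
Faction 7 (peak Measure 4 at position 1): ranking walks positions 1-2-3-4-5, expanding outward from the peak — single-peaked.
Faction 8 (peak Plan D at position 2): ranking walks positions 2-3-1-4-5, expanding outward from the peak — single-peaked.
Faction 1 violates single-peakedness, so the profile is not single-peaked on this axis.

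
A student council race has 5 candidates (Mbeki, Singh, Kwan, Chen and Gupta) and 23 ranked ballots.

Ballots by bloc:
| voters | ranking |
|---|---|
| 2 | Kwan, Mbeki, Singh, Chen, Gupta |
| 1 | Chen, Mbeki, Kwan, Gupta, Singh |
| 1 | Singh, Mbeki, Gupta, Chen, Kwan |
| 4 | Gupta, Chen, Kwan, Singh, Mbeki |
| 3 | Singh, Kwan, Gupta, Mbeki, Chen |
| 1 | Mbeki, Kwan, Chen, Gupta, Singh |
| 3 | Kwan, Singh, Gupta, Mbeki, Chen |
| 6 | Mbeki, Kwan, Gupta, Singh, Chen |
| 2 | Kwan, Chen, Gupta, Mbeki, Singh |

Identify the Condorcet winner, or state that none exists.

Pairwise majorities:
Mbeki vs Singh: Mbeki is ranked higher on 2+1+1+6+2 = 12 ballots, Singh on 11. Mbeki wins 12–11.
Mbeki vs Kwan: Mbeki preferred on 1+1+1+6 = 9 ballots; Kwan wins 14–9.
Mbeki vs Chen: Mbeki is ranked higher on 2+1+3+1+3+6 = 16 ballots, Chen on 7. Mbeki wins 16–7.
Mbeki vs Gupta: Mbeki preferred on 2+1+1+1+6 = 11 ballots; Gupta wins 12–11.
Singh vs Kwan: 1+3 = 4 for Singh, 19 for Kwan — Kwan by 19–4.
Singh vs Chen: 2+1+3+3+6 = 15 for Singh, 8 for Chen — Singh by 15–8.
Singh vs Gupta: Singh is ranked higher on 2+1+3+3 = 9 ballots, Gupta on 14. Gupta wins 14–9.
Kwan vs Chen: Kwan is ranked higher on 2+3+1+3+6+2 = 17 ballots, Chen on 6. Kwan wins 17–6.
Kwan vs Gupta: 18 for Kwan, 5 for Gupta — Kwan by 18–5.
Chen vs Gupta: 2+1+1+2 = 6 for Chen, 17 for Gupta — Gupta by 17–6.
Only Kwan has no losses; Kwan is the Condorcet winner.

Kwan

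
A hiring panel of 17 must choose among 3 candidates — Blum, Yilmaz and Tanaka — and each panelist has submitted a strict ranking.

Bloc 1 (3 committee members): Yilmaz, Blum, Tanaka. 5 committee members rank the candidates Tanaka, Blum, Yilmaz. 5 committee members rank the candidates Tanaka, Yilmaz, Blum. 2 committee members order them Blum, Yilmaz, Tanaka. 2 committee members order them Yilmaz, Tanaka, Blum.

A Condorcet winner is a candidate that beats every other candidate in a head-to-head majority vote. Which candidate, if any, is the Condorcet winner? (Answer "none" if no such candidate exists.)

Check each pair by majority over 17 ballots:
Blum vs Yilmaz: Blum is ranked higher on 5+2 = 7 ballots, Yilmaz on 10. Yilmaz wins 10–7.
Blum vs Tanaka: Tanaka, 12–5.
Yilmaz vs Tanaka: 7 to 10, Tanaka.
Tanaka wins every pairwise contest, so Tanaka is the Condorcet winner.

Tanaka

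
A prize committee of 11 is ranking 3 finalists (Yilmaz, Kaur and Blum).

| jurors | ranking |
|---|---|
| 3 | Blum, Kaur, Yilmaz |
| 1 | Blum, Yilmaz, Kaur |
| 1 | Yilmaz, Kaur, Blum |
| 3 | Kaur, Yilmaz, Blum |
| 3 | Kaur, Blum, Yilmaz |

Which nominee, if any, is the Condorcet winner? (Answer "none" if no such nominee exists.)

Kaur

Pairwise majorities:
Yilmaz vs Kaur: Yilmaz is ranked higher on 1+1 = 2 ballots, Kaur on 9. Kaur wins 9–2.
Yilmaz vs Blum: Yilmaz is ranked higher on 1+3 = 4 ballots, Blum on 7. Blum wins 7–4.
Kaur vs Blum: 7 to 4, Kaur.
Kaur wins every pairwise contest, so Kaur is the Condorcet winner.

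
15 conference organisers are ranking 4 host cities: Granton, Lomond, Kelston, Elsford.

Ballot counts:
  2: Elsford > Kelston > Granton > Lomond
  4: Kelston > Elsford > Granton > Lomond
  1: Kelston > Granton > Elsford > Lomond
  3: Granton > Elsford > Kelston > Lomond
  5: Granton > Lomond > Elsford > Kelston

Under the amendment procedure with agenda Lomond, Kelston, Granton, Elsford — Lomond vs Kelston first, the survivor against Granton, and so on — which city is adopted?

Granton

Round 1: Lomond vs Kelston — 5–10, Kelston advances.
Round 2: Kelston vs Granton — 7–8, Granton advances.
Round 3: Granton vs Elsford — 9–6, Granton advances.
The agenda winner is Granton.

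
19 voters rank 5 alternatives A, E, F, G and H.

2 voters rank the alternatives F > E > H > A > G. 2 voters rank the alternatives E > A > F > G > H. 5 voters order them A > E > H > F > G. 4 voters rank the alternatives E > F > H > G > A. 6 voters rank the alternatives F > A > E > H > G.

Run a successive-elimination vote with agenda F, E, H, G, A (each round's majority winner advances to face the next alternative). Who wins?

Round 1: F vs E — 8–11, E advances.
Round 2: E vs H — 19–0, E advances.
Round 3: E vs G — 19–0, E advances.
Round 4: E vs A — 8–11, A advances.
The agenda winner is A.

A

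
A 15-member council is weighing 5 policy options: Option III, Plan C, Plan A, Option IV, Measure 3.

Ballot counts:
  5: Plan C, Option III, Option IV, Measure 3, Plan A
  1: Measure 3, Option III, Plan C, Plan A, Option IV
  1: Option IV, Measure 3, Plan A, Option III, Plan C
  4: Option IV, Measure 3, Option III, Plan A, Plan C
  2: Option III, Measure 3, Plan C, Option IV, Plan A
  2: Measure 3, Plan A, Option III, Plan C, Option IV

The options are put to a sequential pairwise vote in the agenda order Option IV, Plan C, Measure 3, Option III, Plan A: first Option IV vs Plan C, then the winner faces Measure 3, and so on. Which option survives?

Measure 3

Round 1: Option IV vs Plan C — 5–10, Plan C advances.
Round 2: Plan C vs Measure 3 — 5–10, Measure 3 advances.
Round 3: Measure 3 vs Option III — 8–7, Measure 3 advances.
Round 4: Measure 3 vs Plan A — 15–0, Measure 3 advances.
The agenda winner is Measure 3.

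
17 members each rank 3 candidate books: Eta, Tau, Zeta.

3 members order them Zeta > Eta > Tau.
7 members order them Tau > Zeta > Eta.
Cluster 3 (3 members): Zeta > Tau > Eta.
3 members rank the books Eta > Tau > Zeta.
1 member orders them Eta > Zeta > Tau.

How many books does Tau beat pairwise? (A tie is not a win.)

Tau against each rival (17 members):
Tau vs Eta: Tau, 10–7.
Tau vs Zeta: 7+3 = 10 for Tau, 7 for Zeta — Tau by 10–7.
Tau beats Eta, Zeta — 2 pairwise wins.

2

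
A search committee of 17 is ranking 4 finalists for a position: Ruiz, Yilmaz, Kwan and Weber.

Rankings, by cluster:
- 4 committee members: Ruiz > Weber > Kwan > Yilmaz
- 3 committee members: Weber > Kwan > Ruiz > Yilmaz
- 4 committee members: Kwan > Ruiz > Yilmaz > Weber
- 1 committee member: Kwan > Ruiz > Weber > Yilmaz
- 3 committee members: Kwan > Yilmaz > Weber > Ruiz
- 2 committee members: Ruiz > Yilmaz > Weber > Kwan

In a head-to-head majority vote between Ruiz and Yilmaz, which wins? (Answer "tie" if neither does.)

Ballots ranking Ruiz above Yilmaz: 4 + 3 + 4 + 1 + 2 = 14.
Ballots ranking Yilmaz above Ruiz: 17 − 14 = 3.
Ruiz wins the head-to-head 14–3.

Ruiz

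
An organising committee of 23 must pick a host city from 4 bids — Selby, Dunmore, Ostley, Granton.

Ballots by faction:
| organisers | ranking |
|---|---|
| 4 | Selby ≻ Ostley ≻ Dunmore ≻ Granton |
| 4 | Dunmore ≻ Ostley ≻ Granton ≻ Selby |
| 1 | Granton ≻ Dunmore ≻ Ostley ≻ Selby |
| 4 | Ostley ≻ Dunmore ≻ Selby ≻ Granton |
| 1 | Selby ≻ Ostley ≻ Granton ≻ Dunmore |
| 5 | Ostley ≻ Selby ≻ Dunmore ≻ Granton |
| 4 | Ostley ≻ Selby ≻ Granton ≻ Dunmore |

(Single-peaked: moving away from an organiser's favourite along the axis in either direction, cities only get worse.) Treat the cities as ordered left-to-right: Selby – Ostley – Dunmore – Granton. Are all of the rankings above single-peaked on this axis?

no

Axis positions: Selby=1, Ostley=2, Dunmore=3, Granton=4.
Faction 1 (peak Selby at position 1): ranking walks positions 1-2-3-4, expanding outward from the peak — single-peaked.
Faction 2 (peak Dunmore at position 3): ranking walks positions 3-2-4-1, expanding outward from the peak — single-peaked.
Faction 3 (peak Granton at position 4): ranking walks positions 4-3-2-1, expanding outward from the peak — single-peaked.
Faction 4 (peak Ostley at position 2): ranking walks positions 2-3-1-4, expanding outward from the peak — single-peaked.
Faction 5: ranking walks positions 1-2-4-3; Granton is ranked above Dunmore even though Dunmore lies between Granton and the peak Selby on the axis — preferences dip and rise again. Not single-peaked.
Faction 6 (peak Ostley at position 2): ranking walks positions 2-1-3-4, expanding outward from the peak — single-peaked.
Faction 7: ranking walks positions 2-1-4-3; Granton is ranked above Dunmore even though Dunmore lies between Granton and the peak Ostley on the axis — preferences dip and rise again. Not single-peaked.
Faction 5 violates single-peakedness, so the profile is not single-peaked on this axis.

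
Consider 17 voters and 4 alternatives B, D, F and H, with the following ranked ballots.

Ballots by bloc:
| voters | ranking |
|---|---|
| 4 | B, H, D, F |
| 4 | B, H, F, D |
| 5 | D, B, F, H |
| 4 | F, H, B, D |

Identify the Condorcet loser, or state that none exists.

Head-to-head results (17 voters):
B vs D: B wins 12–5.
B vs F: B, 13–4.
B vs H: B, 13–4.
D vs F: D wins 9–8.
D vs H: 5 to 12, H.
F vs H: F is ranked higher on 5+4 = 9 ballots, H on 8. F wins 9–8.
No alternative is winless: B beats D; D beats F; F beats H; H beats D. There is no Condorcet loser.

none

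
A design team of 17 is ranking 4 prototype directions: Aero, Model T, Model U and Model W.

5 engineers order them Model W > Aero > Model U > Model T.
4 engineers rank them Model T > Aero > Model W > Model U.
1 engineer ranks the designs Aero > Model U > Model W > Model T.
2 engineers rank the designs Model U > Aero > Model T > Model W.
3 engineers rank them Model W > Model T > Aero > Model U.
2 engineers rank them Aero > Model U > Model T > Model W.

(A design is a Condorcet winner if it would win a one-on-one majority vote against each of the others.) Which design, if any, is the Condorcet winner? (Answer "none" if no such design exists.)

Aero

Pairwise majorities:
Aero vs Model T: 10 to 7, Aero.
Aero vs Model U: 5+4+1+3+2 = 15 for Aero, 2 for Model U — Aero by 15–2.
Aero vs Model W: 4+1+2+2 = 9 for Aero, 8 for Model W — Aero by 9–8.
Model T vs Model U: Model T preferred on 4+3 = 7 ballots; Model U wins 10–7.
Model T vs Model W: 4+2+2 = 8 for Model T, 9 for Model W — Model W by 9–8.
Model U vs Model W: 1+2+2 = 5 for Model U, 12 for Model W — Model W by 12–5.
Aero beats each of Model T, Model U, Model W — Aero is the Condorcet winner.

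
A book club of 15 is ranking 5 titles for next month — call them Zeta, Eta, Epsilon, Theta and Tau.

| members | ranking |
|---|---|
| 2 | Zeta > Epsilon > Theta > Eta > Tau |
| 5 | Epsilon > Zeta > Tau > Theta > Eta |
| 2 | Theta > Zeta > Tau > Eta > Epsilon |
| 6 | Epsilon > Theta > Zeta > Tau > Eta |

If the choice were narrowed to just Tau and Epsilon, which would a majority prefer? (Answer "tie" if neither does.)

Ballots ranking Tau above Epsilon: 2.
Ballots ranking Epsilon above Tau: 15 − 2 = 13.
Epsilon wins the head-to-head 13–2.

Epsilon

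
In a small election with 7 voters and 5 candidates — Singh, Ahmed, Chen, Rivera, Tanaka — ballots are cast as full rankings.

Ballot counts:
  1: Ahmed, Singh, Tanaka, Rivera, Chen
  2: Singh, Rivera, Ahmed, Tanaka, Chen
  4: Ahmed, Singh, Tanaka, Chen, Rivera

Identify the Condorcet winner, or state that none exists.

Ahmed

Head-to-head results (7 voters):
Singh vs Ahmed: Ahmed, 5–2.
Singh vs Chen: 7 to 0, Singh.
Singh vs Rivera: Singh, 7–0.
Singh vs Tanaka: 7 to 0, Singh.
Ahmed vs Chen: Ahmed is ranked higher on 1+2+4 = 7 ballots, Chen on 0. Ahmed wins 7–0.
Ahmed vs Rivera: Ahmed, 5–2.
Ahmed–Tanaka: Ahmed 7–0.
Chen vs Rivera: 4 to 3, Chen.
Chen vs Tanaka: 0 to 7, Tanaka.
Rivera vs Tanaka: 2 for Rivera, 5 for Tanaka — Tanaka by 5–2.
Ahmed wins every pairwise contest, so Ahmed is the Condorcet winner.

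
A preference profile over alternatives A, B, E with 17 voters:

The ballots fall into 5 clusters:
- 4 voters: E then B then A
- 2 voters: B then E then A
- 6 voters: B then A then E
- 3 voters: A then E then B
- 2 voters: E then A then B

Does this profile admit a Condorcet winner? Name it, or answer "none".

Check each pair by majority over 17 ballots:
A vs B: B, 12–5.
A–E: A 9–8.
B vs E: E, 9–8.
No alternative is unbeaten: A loses to B; B loses to E; E loses to A. In particular A beats E beats B beats A is a majority cycle — no Condorcet winner exists.

none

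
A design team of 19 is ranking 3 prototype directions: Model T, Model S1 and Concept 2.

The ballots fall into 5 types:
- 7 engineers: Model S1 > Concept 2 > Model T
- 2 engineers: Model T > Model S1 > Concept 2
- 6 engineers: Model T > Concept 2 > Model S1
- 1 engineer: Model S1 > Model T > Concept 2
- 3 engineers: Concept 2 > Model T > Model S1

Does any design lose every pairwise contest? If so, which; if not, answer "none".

none

Head-to-head results (19 engineers):
Model T vs Model S1: Model T, 11–8.
Model T vs Concept 2: Model T preferred on 2+6+1 = 9 ballots; Concept 2 wins 10–9.
Model S1 vs Concept 2: Model S1, 10–9.
Each design has at least one pairwise win (Model T beats Model S1; Model S1 beats Concept 2; Concept 2 beats Model T) — no Condorcet loser.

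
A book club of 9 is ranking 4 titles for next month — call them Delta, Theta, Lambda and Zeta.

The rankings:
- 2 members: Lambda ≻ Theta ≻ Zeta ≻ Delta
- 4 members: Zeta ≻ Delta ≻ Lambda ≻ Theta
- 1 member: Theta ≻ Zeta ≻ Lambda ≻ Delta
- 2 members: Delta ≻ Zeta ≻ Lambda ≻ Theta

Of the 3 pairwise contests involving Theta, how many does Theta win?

0

Theta against each rival (9 members):
Theta vs Delta: Theta preferred on 2+1 = 3 ballots; Delta wins 6–3.
Theta vs Lambda: 1 for Theta, 8 for Lambda — Lambda by 8–1.
Theta vs Zeta: Zeta wins 6–3.
Theta beats no one; loses to Delta, Lambda, Zeta — 0 pairwise wins.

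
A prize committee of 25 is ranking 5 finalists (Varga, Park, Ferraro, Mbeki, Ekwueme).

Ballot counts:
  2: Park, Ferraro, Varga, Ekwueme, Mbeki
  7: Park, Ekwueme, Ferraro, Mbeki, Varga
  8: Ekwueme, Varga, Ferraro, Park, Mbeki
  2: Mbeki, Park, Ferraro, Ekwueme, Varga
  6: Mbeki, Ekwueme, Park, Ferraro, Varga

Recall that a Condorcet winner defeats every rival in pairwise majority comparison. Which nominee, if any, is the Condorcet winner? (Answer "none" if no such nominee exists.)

Pairwise majorities:
Varga vs Park: 8 to 17, Park.
Varga vs Ferraro: Varga preferred on 8 ballots; Ferraro wins 17–8.
Varga vs Mbeki: 10 to 15, Mbeki.
Varga vs Ekwueme: 2 to 23, Ekwueme.
Park vs Ferraro: Park preferred on 2+7+2+6 = 17 ballots; Park wins 17–8.
Park vs Mbeki: 2+7+8 = 17 for Park, 8 for Mbeki — Park by 17–8.
Park vs Ekwueme: Park preferred on 2+7+2 = 11 ballots; Ekwueme wins 14–11.
Ferraro vs Mbeki: 2+7+8 = 17 for Ferraro, 8 for Mbeki — Ferraro by 17–8.
Ferraro vs Ekwueme: Ferraro is ranked higher on 2+2 = 4 ballots, Ekwueme on 21. Ekwueme wins 21–4.
Mbeki vs Ekwueme: Mbeki preferred on 2+6 = 8 ballots; Ekwueme wins 17–8.
Ekwueme defeats every rival head-to-head and is the Condorcet winner.

Ekwueme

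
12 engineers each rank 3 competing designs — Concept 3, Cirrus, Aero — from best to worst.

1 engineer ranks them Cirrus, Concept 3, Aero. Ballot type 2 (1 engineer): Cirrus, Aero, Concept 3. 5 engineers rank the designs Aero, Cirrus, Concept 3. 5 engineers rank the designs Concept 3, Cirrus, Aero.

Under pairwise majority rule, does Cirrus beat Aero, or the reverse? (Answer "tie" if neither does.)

Ballots ranking Cirrus above Aero: 1 + 1 + 5 = 7.
Ballots ranking Aero above Cirrus: 12 − 7 = 5.
Cirrus wins the head-to-head 7–5.

Cirrus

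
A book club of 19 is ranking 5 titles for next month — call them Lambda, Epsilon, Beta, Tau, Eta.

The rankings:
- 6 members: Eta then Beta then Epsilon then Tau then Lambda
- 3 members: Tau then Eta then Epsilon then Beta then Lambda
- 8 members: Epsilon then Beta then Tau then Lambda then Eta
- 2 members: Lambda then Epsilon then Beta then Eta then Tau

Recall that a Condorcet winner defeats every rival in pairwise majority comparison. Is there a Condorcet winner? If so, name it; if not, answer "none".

Epsilon

Pairwise majorities:
Lambda vs Epsilon: Epsilon wins 17–2.
Lambda vs Beta: Beta, 17–2.
Lambda vs Tau: Tau wins 17–2.
Lambda vs Eta: Lambda wins 10–9.
Epsilon vs Beta: 3+8+2 = 13 for Epsilon, 6 for Beta — Epsilon by 13–6.
Epsilon vs Tau: Epsilon preferred on 6+8+2 = 16 ballots; Epsilon wins 16–3.
Epsilon vs Eta: Epsilon preferred on 8+2 = 10 ballots; Epsilon wins 10–9.
Beta vs Tau: Beta is ranked higher on 6+8+2 = 16 ballots, Tau on 3. Beta wins 16–3.
Beta–Eta: Beta 10–9.
Tau vs Eta: Tau wins 11–8.
Epsilon beats each of Lambda, Beta, Tau, Eta — Epsilon is the Condorcet winner.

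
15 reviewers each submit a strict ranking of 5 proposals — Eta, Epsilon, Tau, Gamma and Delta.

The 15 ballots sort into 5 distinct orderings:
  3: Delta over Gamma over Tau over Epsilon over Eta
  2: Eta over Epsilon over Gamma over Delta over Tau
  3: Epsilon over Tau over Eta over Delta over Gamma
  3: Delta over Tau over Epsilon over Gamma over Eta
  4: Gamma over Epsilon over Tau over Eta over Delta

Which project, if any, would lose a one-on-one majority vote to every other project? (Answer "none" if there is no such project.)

none

Pairwise majorities:
Eta vs Epsilon: 2 for Eta, 13 for Epsilon — Epsilon by 13–2.
Eta vs Tau: Tau wins 13–2.
Eta vs Gamma: Gamma, 10–5.
Eta vs Delta: Eta, 9–6.
Epsilon vs Tau: Epsilon preferred on 2+3+4 = 9 ballots; Epsilon wins 9–6.
Epsilon vs Gamma: Epsilon is ranked higher on 2+3+3 = 8 ballots, Gamma on 7. Epsilon wins 8–7.
Epsilon–Delta: Epsilon 9–6.
Tau vs Gamma: 3+3 = 6 for Tau, 9 for Gamma — Gamma by 9–6.
Tau vs Delta: Tau is ranked higher on 3+4 = 7 ballots, Delta on 8. Delta wins 8–7.
Gamma vs Delta: Delta wins 9–6.
No project is winless: Eta beats Delta; Epsilon beats Eta; Tau beats Eta; Gamma beats Eta; Delta beats Tau. There is no Condorcet loser.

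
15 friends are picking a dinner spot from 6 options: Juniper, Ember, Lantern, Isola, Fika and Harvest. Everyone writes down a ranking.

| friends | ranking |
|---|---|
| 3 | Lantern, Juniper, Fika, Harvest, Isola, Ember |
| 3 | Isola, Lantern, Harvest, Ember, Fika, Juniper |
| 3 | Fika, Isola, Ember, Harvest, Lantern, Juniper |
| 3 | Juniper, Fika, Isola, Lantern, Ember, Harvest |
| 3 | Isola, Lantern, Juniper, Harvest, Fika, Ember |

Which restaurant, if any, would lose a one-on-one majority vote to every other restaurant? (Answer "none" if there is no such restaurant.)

Head-to-head results (15 friends):
Juniper vs Ember: Juniper is ranked higher on 3+3+3 = 9 ballots, Ember on 6. Juniper wins 9–6.
Juniper vs Lantern: 3 for Juniper, 12 for Lantern — Lantern by 12–3.
Juniper vs Isola: Isola wins 9–6.
Juniper vs Fika: 3+3+3 = 9 for Juniper, 6 for Fika — Juniper by 9–6.
Juniper vs Harvest: 3+3+3 = 9 for Juniper, 6 for Harvest — Juniper by 9–6.
Ember vs Lantern: Ember is ranked higher on 3 ballots, Lantern on 12. Lantern wins 12–3.
Ember vs Isola: Isola wins 15–0.
Ember vs Fika: 3 for Ember, 12 for Fika — Fika by 12–3.
Ember–Harvest: Harvest 9–6.
Lantern vs Isola: 3 for Lantern, 12 for Isola — Isola by 12–3.
Lantern vs Fika: Lantern, 9–6.
Lantern–Harvest: Lantern 12–3.
Isola–Fika: Fika 9–6.
Isola vs Harvest: Isola wins 12–3.
Fika vs Harvest: Fika is ranked higher on 3+3+3 = 9 ballots, Harvest on 6. Fika wins 9–6.
Only Ember has no wins; Ember is the Condorcet loser.

Ember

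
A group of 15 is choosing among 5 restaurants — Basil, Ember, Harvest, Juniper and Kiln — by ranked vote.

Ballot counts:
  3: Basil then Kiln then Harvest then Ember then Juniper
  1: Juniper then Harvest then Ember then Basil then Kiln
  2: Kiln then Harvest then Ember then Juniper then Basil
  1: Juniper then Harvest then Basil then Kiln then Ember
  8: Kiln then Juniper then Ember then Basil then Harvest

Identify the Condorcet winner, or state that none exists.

Pairwise majorities:
Basil vs Ember: Basil is ranked higher on 3+1 = 4 ballots, Ember on 11. Ember wins 11–4.
Basil vs Harvest: Basil preferred on 3+8 = 11 ballots; Basil wins 11–4.
Basil vs Juniper: Basil is ranked higher on 3 ballots, Juniper on 12. Juniper wins 12–3.
Basil vs Kiln: Basil preferred on 3+1+1 = 5 ballots; Kiln wins 10–5.
Ember vs Harvest: 8 to 7, Ember.
Ember vs Juniper: Ember is ranked higher on 3+2 = 5 ballots, Juniper on 10. Juniper wins 10–5.
Ember vs Kiln: Ember preferred on 1 ballot; Kiln wins 14–1.
Harvest vs Juniper: Harvest preferred on 3+2 = 5 ballots; Juniper wins 10–5.
Harvest vs Kiln: 1+1 = 2 for Harvest, 13 for Kiln — Kiln by 13–2.
Juniper vs Kiln: Juniper is ranked higher on 1+1 = 2 ballots, Kiln on 13. Kiln wins 13–2.
Kiln beats each of Basil, Ember, Harvest, Juniper — Kiln is the Condorcet winner.

Kiln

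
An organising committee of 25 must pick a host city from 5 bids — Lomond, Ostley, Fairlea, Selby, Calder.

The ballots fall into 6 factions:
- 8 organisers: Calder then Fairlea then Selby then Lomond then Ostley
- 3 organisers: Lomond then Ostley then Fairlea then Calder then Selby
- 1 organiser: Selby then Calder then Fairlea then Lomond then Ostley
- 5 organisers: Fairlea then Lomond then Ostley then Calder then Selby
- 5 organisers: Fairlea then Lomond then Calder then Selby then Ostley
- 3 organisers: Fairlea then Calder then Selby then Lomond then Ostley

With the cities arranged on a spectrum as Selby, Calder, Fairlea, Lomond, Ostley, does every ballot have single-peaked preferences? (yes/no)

yes

Axis positions: Selby=1, Calder=2, Fairlea=3, Lomond=4, Ostley=5.
Faction 1 (peak Calder at position 2): ranking walks positions 2-3-1-4-5, expanding outward from the peak — single-peaked.
Faction 2 (peak Lomond at position 4): ranking walks positions 4-5-3-2-1, expanding outward from the peak — single-peaked.
Faction 3 (peak Selby at position 1): ranking walks positions 1-2-3-4-5, expanding outward from the peak — single-peaked.
Faction 4 (peak Fairlea at position 3): ranking walks positions 3-4-5-2-1, expanding outward from the peak — single-peaked.
Faction 5 (peak Fairlea at position 3): ranking walks positions 3-4-2-1-5, expanding outward from the peak — single-peaked.
Faction 6 (peak Fairlea at position 3): ranking walks positions 3-2-1-4-5, expanding outward from the peak — single-peaked.
Every ranking is single-peaked on this axis.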